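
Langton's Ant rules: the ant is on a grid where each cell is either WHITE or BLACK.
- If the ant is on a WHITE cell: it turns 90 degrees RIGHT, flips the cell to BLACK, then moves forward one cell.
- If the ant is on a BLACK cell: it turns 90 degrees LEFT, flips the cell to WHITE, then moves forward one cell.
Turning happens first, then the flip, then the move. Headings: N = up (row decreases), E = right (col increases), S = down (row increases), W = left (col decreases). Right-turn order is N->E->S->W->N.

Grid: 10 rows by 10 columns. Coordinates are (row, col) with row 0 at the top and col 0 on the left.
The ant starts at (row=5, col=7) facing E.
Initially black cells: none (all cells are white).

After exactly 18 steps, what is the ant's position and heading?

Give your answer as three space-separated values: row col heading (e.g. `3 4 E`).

Step 1: on WHITE (5,7): turn R to S, flip to black, move to (6,7). |black|=1
Step 2: on WHITE (6,7): turn R to W, flip to black, move to (6,6). |black|=2
Step 3: on WHITE (6,6): turn R to N, flip to black, move to (5,6). |black|=3
Step 4: on WHITE (5,6): turn R to E, flip to black, move to (5,7). |black|=4
Step 5: on BLACK (5,7): turn L to N, flip to white, move to (4,7). |black|=3
Step 6: on WHITE (4,7): turn R to E, flip to black, move to (4,8). |black|=4
Step 7: on WHITE (4,8): turn R to S, flip to black, move to (5,8). |black|=5
Step 8: on WHITE (5,8): turn R to W, flip to black, move to (5,7). |black|=6
Step 9: on WHITE (5,7): turn R to N, flip to black, move to (4,7). |black|=7
Step 10: on BLACK (4,7): turn L to W, flip to white, move to (4,6). |black|=6
Step 11: on WHITE (4,6): turn R to N, flip to black, move to (3,6). |black|=7
Step 12: on WHITE (3,6): turn R to E, flip to black, move to (3,7). |black|=8
Step 13: on WHITE (3,7): turn R to S, flip to black, move to (4,7). |black|=9
Step 14: on WHITE (4,7): turn R to W, flip to black, move to (4,6). |black|=10
Step 15: on BLACK (4,6): turn L to S, flip to white, move to (5,6). |black|=9
Step 16: on BLACK (5,6): turn L to E, flip to white, move to (5,7). |black|=8
Step 17: on BLACK (5,7): turn L to N, flip to white, move to (4,7). |black|=7
Step 18: on BLACK (4,7): turn L to W, flip to white, move to (4,6). |black|=6

Answer: 4 6 W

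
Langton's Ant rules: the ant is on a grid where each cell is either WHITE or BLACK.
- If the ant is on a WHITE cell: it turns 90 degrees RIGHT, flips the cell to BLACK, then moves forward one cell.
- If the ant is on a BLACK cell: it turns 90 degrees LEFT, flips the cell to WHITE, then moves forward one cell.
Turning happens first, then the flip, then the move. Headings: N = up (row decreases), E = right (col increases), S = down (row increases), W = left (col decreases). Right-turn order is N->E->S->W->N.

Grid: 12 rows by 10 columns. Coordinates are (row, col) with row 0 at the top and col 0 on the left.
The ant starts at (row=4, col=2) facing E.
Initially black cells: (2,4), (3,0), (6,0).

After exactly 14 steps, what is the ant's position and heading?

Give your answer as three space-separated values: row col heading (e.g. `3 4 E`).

Answer: 3 1 W

Derivation:
Step 1: on WHITE (4,2): turn R to S, flip to black, move to (5,2). |black|=4
Step 2: on WHITE (5,2): turn R to W, flip to black, move to (5,1). |black|=5
Step 3: on WHITE (5,1): turn R to N, flip to black, move to (4,1). |black|=6
Step 4: on WHITE (4,1): turn R to E, flip to black, move to (4,2). |black|=7
Step 5: on BLACK (4,2): turn L to N, flip to white, move to (3,2). |black|=6
Step 6: on WHITE (3,2): turn R to E, flip to black, move to (3,3). |black|=7
Step 7: on WHITE (3,3): turn R to S, flip to black, move to (4,3). |black|=8
Step 8: on WHITE (4,3): turn R to W, flip to black, move to (4,2). |black|=9
Step 9: on WHITE (4,2): turn R to N, flip to black, move to (3,2). |black|=10
Step 10: on BLACK (3,2): turn L to W, flip to white, move to (3,1). |black|=9
Step 11: on WHITE (3,1): turn R to N, flip to black, move to (2,1). |black|=10
Step 12: on WHITE (2,1): turn R to E, flip to black, move to (2,2). |black|=11
Step 13: on WHITE (2,2): turn R to S, flip to black, move to (3,2). |black|=12
Step 14: on WHITE (3,2): turn R to W, flip to black, move to (3,1). |black|=13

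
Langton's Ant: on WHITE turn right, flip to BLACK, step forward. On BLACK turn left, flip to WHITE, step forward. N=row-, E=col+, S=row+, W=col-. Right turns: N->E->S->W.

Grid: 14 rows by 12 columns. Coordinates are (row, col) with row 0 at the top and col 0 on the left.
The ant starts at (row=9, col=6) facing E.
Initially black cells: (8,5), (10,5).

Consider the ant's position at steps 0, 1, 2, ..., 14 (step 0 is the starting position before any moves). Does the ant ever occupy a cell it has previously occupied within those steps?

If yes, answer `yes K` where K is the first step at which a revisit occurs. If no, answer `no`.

Answer: yes 6

Derivation:
Step 1: on WHITE (9,6): turn R to S, flip to black, move to (10,6). |black|=3 — new cell
Step 2: on WHITE (10,6): turn R to W, flip to black, move to (10,5). |black|=4 — new cell
Step 3: on BLACK (10,5): turn L to S, flip to white, move to (11,5). |black|=3 — new cell
Step 4: on WHITE (11,5): turn R to W, flip to black, move to (11,4). |black|=4 — new cell
Step 5: on WHITE (11,4): turn R to N, flip to black, move to (10,4). |black|=5 — new cell
Step 6: on WHITE (10,4): turn R to E, flip to black, move to (10,5). |black|=6 — REVISIT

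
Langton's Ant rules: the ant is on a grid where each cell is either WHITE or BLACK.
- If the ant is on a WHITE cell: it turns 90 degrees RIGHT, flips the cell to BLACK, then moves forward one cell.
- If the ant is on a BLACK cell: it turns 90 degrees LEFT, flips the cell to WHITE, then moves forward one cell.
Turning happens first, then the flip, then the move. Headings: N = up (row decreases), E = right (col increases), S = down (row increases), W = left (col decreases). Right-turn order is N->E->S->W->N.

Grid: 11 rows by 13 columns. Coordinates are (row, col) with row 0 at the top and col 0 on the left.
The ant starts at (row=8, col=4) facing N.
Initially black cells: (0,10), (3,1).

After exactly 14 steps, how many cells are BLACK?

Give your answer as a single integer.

Answer: 12

Derivation:
Step 1: on WHITE (8,4): turn R to E, flip to black, move to (8,5). |black|=3
Step 2: on WHITE (8,5): turn R to S, flip to black, move to (9,5). |black|=4
Step 3: on WHITE (9,5): turn R to W, flip to black, move to (9,4). |black|=5
Step 4: on WHITE (9,4): turn R to N, flip to black, move to (8,4). |black|=6
Step 5: on BLACK (8,4): turn L to W, flip to white, move to (8,3). |black|=5
Step 6: on WHITE (8,3): turn R to N, flip to black, move to (7,3). |black|=6
Step 7: on WHITE (7,3): turn R to E, flip to black, move to (7,4). |black|=7
Step 8: on WHITE (7,4): turn R to S, flip to black, move to (8,4). |black|=8
Step 9: on WHITE (8,4): turn R to W, flip to black, move to (8,3). |black|=9
Step 10: on BLACK (8,3): turn L to S, flip to white, move to (9,3). |black|=8
Step 11: on WHITE (9,3): turn R to W, flip to black, move to (9,2). |black|=9
Step 12: on WHITE (9,2): turn R to N, flip to black, move to (8,2). |black|=10
Step 13: on WHITE (8,2): turn R to E, flip to black, move to (8,3). |black|=11
Step 14: on WHITE (8,3): turn R to S, flip to black, move to (9,3). |black|=12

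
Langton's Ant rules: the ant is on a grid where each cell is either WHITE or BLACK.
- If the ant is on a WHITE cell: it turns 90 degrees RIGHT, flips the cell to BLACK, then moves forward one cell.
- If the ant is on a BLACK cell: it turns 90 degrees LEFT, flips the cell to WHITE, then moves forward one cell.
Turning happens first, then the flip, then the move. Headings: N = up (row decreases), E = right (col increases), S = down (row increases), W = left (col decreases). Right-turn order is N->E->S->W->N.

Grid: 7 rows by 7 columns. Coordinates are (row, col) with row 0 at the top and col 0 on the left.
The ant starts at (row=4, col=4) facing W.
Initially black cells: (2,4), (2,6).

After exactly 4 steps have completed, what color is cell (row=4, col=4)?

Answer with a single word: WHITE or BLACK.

Answer: BLACK

Derivation:
Step 1: on WHITE (4,4): turn R to N, flip to black, move to (3,4). |black|=3
Step 2: on WHITE (3,4): turn R to E, flip to black, move to (3,5). |black|=4
Step 3: on WHITE (3,5): turn R to S, flip to black, move to (4,5). |black|=5
Step 4: on WHITE (4,5): turn R to W, flip to black, move to (4,4). |black|=6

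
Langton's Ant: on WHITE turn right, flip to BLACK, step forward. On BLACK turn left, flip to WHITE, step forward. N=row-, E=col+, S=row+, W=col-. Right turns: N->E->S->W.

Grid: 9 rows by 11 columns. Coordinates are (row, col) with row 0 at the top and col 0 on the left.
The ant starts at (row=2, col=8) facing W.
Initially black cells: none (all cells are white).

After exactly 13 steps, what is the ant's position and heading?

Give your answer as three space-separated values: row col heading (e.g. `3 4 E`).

Step 1: on WHITE (2,8): turn R to N, flip to black, move to (1,8). |black|=1
Step 2: on WHITE (1,8): turn R to E, flip to black, move to (1,9). |black|=2
Step 3: on WHITE (1,9): turn R to S, flip to black, move to (2,9). |black|=3
Step 4: on WHITE (2,9): turn R to W, flip to black, move to (2,8). |black|=4
Step 5: on BLACK (2,8): turn L to S, flip to white, move to (3,8). |black|=3
Step 6: on WHITE (3,8): turn R to W, flip to black, move to (3,7). |black|=4
Step 7: on WHITE (3,7): turn R to N, flip to black, move to (2,7). |black|=5
Step 8: on WHITE (2,7): turn R to E, flip to black, move to (2,8). |black|=6
Step 9: on WHITE (2,8): turn R to S, flip to black, move to (3,8). |black|=7
Step 10: on BLACK (3,8): turn L to E, flip to white, move to (3,9). |black|=6
Step 11: on WHITE (3,9): turn R to S, flip to black, move to (4,9). |black|=7
Step 12: on WHITE (4,9): turn R to W, flip to black, move to (4,8). |black|=8
Step 13: on WHITE (4,8): turn R to N, flip to black, move to (3,8). |black|=9

Answer: 3 8 N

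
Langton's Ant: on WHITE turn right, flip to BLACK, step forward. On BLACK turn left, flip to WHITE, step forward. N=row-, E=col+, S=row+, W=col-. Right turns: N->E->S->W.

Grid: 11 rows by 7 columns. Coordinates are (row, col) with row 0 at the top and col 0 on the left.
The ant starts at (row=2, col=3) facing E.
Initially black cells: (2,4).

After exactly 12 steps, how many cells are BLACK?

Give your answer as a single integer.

Answer: 9

Derivation:
Step 1: on WHITE (2,3): turn R to S, flip to black, move to (3,3). |black|=2
Step 2: on WHITE (3,3): turn R to W, flip to black, move to (3,2). |black|=3
Step 3: on WHITE (3,2): turn R to N, flip to black, move to (2,2). |black|=4
Step 4: on WHITE (2,2): turn R to E, flip to black, move to (2,3). |black|=5
Step 5: on BLACK (2,3): turn L to N, flip to white, move to (1,3). |black|=4
Step 6: on WHITE (1,3): turn R to E, flip to black, move to (1,4). |black|=5
Step 7: on WHITE (1,4): turn R to S, flip to black, move to (2,4). |black|=6
Step 8: on BLACK (2,4): turn L to E, flip to white, move to (2,5). |black|=5
Step 9: on WHITE (2,5): turn R to S, flip to black, move to (3,5). |black|=6
Step 10: on WHITE (3,5): turn R to W, flip to black, move to (3,4). |black|=7
Step 11: on WHITE (3,4): turn R to N, flip to black, move to (2,4). |black|=8
Step 12: on WHITE (2,4): turn R to E, flip to black, move to (2,5). |black|=9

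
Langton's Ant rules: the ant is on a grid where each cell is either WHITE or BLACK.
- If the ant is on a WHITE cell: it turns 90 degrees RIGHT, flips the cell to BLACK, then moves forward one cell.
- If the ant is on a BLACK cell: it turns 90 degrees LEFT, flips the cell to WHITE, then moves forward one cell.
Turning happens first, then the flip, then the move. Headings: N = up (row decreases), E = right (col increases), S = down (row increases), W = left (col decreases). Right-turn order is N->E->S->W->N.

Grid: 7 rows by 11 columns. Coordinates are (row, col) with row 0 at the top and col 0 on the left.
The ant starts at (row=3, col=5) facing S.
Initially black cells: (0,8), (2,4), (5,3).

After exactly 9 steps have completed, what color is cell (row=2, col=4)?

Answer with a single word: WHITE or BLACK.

Step 1: on WHITE (3,5): turn R to W, flip to black, move to (3,4). |black|=4
Step 2: on WHITE (3,4): turn R to N, flip to black, move to (2,4). |black|=5
Step 3: on BLACK (2,4): turn L to W, flip to white, move to (2,3). |black|=4
Step 4: on WHITE (2,3): turn R to N, flip to black, move to (1,3). |black|=5
Step 5: on WHITE (1,3): turn R to E, flip to black, move to (1,4). |black|=6
Step 6: on WHITE (1,4): turn R to S, flip to black, move to (2,4). |black|=7
Step 7: on WHITE (2,4): turn R to W, flip to black, move to (2,3). |black|=8
Step 8: on BLACK (2,3): turn L to S, flip to white, move to (3,3). |black|=7
Step 9: on WHITE (3,3): turn R to W, flip to black, move to (3,2). |black|=8

Answer: BLACK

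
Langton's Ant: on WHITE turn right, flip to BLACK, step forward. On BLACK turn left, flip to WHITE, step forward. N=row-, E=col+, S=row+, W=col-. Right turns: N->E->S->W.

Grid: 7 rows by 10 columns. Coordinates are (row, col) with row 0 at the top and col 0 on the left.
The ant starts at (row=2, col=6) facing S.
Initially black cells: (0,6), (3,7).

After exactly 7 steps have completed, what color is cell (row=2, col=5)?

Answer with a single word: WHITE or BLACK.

Step 1: on WHITE (2,6): turn R to W, flip to black, move to (2,5). |black|=3
Step 2: on WHITE (2,5): turn R to N, flip to black, move to (1,5). |black|=4
Step 3: on WHITE (1,5): turn R to E, flip to black, move to (1,6). |black|=5
Step 4: on WHITE (1,6): turn R to S, flip to black, move to (2,6). |black|=6
Step 5: on BLACK (2,6): turn L to E, flip to white, move to (2,7). |black|=5
Step 6: on WHITE (2,7): turn R to S, flip to black, move to (3,7). |black|=6
Step 7: on BLACK (3,7): turn L to E, flip to white, move to (3,8). |black|=5

Answer: BLACK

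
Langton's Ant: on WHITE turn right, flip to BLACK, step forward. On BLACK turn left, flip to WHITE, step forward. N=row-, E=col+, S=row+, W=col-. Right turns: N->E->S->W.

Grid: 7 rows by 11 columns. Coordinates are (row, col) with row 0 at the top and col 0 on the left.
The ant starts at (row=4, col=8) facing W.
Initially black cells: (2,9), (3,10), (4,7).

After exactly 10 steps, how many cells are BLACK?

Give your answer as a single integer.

Answer: 9

Derivation:
Step 1: on WHITE (4,8): turn R to N, flip to black, move to (3,8). |black|=4
Step 2: on WHITE (3,8): turn R to E, flip to black, move to (3,9). |black|=5
Step 3: on WHITE (3,9): turn R to S, flip to black, move to (4,9). |black|=6
Step 4: on WHITE (4,9): turn R to W, flip to black, move to (4,8). |black|=7
Step 5: on BLACK (4,8): turn L to S, flip to white, move to (5,8). |black|=6
Step 6: on WHITE (5,8): turn R to W, flip to black, move to (5,7). |black|=7
Step 7: on WHITE (5,7): turn R to N, flip to black, move to (4,7). |black|=8
Step 8: on BLACK (4,7): turn L to W, flip to white, move to (4,6). |black|=7
Step 9: on WHITE (4,6): turn R to N, flip to black, move to (3,6). |black|=8
Step 10: on WHITE (3,6): turn R to E, flip to black, move to (3,7). |black|=9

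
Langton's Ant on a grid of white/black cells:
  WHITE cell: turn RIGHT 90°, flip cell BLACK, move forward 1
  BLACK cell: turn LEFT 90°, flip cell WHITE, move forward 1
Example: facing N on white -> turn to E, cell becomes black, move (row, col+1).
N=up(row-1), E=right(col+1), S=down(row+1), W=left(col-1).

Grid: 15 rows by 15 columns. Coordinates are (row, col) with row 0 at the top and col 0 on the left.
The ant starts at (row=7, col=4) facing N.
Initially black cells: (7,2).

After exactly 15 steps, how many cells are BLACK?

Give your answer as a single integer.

Step 1: on WHITE (7,4): turn R to E, flip to black, move to (7,5). |black|=2
Step 2: on WHITE (7,5): turn R to S, flip to black, move to (8,5). |black|=3
Step 3: on WHITE (8,5): turn R to W, flip to black, move to (8,4). |black|=4
Step 4: on WHITE (8,4): turn R to N, flip to black, move to (7,4). |black|=5
Step 5: on BLACK (7,4): turn L to W, flip to white, move to (7,3). |black|=4
Step 6: on WHITE (7,3): turn R to N, flip to black, move to (6,3). |black|=5
Step 7: on WHITE (6,3): turn R to E, flip to black, move to (6,4). |black|=6
Step 8: on WHITE (6,4): turn R to S, flip to black, move to (7,4). |black|=7
Step 9: on WHITE (7,4): turn R to W, flip to black, move to (7,3). |black|=8
Step 10: on BLACK (7,3): turn L to S, flip to white, move to (8,3). |black|=7
Step 11: on WHITE (8,3): turn R to W, flip to black, move to (8,2). |black|=8
Step 12: on WHITE (8,2): turn R to N, flip to black, move to (7,2). |black|=9
Step 13: on BLACK (7,2): turn L to W, flip to white, move to (7,1). |black|=8
Step 14: on WHITE (7,1): turn R to N, flip to black, move to (6,1). |black|=9
Step 15: on WHITE (6,1): turn R to E, flip to black, move to (6,2). |black|=10

Answer: 10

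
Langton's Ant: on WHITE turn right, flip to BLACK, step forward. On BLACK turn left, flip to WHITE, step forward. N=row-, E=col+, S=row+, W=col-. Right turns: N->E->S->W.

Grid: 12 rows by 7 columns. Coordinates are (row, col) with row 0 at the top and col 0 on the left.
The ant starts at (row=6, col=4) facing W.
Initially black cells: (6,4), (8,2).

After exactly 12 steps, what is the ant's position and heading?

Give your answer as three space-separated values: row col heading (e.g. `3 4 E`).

Answer: 6 6 E

Derivation:
Step 1: on BLACK (6,4): turn L to S, flip to white, move to (7,4). |black|=1
Step 2: on WHITE (7,4): turn R to W, flip to black, move to (7,3). |black|=2
Step 3: on WHITE (7,3): turn R to N, flip to black, move to (6,3). |black|=3
Step 4: on WHITE (6,3): turn R to E, flip to black, move to (6,4). |black|=4
Step 5: on WHITE (6,4): turn R to S, flip to black, move to (7,4). |black|=5
Step 6: on BLACK (7,4): turn L to E, flip to white, move to (7,5). |black|=4
Step 7: on WHITE (7,5): turn R to S, flip to black, move to (8,5). |black|=5
Step 8: on WHITE (8,5): turn R to W, flip to black, move to (8,4). |black|=6
Step 9: on WHITE (8,4): turn R to N, flip to black, move to (7,4). |black|=7
Step 10: on WHITE (7,4): turn R to E, flip to black, move to (7,5). |black|=8
Step 11: on BLACK (7,5): turn L to N, flip to white, move to (6,5). |black|=7
Step 12: on WHITE (6,5): turn R to E, flip to black, move to (6,6). |black|=8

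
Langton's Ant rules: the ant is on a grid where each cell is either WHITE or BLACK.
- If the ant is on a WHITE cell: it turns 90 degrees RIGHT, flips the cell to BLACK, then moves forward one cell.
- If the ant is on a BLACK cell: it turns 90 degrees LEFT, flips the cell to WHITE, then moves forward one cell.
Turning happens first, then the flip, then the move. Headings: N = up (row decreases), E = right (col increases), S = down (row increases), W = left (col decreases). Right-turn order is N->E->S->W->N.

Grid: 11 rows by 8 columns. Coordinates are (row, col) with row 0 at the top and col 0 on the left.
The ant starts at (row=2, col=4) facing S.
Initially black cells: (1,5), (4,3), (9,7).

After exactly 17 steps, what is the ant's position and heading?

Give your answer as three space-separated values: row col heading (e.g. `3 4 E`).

Answer: 4 5 W

Derivation:
Step 1: on WHITE (2,4): turn R to W, flip to black, move to (2,3). |black|=4
Step 2: on WHITE (2,3): turn R to N, flip to black, move to (1,3). |black|=5
Step 3: on WHITE (1,3): turn R to E, flip to black, move to (1,4). |black|=6
Step 4: on WHITE (1,4): turn R to S, flip to black, move to (2,4). |black|=7
Step 5: on BLACK (2,4): turn L to E, flip to white, move to (2,5). |black|=6
Step 6: on WHITE (2,5): turn R to S, flip to black, move to (3,5). |black|=7
Step 7: on WHITE (3,5): turn R to W, flip to black, move to (3,4). |black|=8
Step 8: on WHITE (3,4): turn R to N, flip to black, move to (2,4). |black|=9
Step 9: on WHITE (2,4): turn R to E, flip to black, move to (2,5). |black|=10
Step 10: on BLACK (2,5): turn L to N, flip to white, move to (1,5). |black|=9
Step 11: on BLACK (1,5): turn L to W, flip to white, move to (1,4). |black|=8
Step 12: on BLACK (1,4): turn L to S, flip to white, move to (2,4). |black|=7
Step 13: on BLACK (2,4): turn L to E, flip to white, move to (2,5). |black|=6
Step 14: on WHITE (2,5): turn R to S, flip to black, move to (3,5). |black|=7
Step 15: on BLACK (3,5): turn L to E, flip to white, move to (3,6). |black|=6
Step 16: on WHITE (3,6): turn R to S, flip to black, move to (4,6). |black|=7
Step 17: on WHITE (4,6): turn R to W, flip to black, move to (4,5). |black|=8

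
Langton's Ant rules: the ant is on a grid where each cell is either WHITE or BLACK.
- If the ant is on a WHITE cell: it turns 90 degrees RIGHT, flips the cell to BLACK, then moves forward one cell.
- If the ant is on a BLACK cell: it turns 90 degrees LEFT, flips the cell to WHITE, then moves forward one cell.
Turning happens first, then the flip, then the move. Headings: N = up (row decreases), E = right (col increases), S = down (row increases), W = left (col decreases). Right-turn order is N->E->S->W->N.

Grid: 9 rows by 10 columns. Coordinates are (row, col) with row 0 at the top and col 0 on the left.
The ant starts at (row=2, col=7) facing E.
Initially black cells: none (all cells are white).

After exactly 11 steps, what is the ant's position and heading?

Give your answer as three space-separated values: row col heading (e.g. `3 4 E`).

Answer: 0 6 N

Derivation:
Step 1: on WHITE (2,7): turn R to S, flip to black, move to (3,7). |black|=1
Step 2: on WHITE (3,7): turn R to W, flip to black, move to (3,6). |black|=2
Step 3: on WHITE (3,6): turn R to N, flip to black, move to (2,6). |black|=3
Step 4: on WHITE (2,6): turn R to E, flip to black, move to (2,7). |black|=4
Step 5: on BLACK (2,7): turn L to N, flip to white, move to (1,7). |black|=3
Step 6: on WHITE (1,7): turn R to E, flip to black, move to (1,8). |black|=4
Step 7: on WHITE (1,8): turn R to S, flip to black, move to (2,8). |black|=5
Step 8: on WHITE (2,8): turn R to W, flip to black, move to (2,7). |black|=6
Step 9: on WHITE (2,7): turn R to N, flip to black, move to (1,7). |black|=7
Step 10: on BLACK (1,7): turn L to W, flip to white, move to (1,6). |black|=6
Step 11: on WHITE (1,6): turn R to N, flip to black, move to (0,6). |black|=7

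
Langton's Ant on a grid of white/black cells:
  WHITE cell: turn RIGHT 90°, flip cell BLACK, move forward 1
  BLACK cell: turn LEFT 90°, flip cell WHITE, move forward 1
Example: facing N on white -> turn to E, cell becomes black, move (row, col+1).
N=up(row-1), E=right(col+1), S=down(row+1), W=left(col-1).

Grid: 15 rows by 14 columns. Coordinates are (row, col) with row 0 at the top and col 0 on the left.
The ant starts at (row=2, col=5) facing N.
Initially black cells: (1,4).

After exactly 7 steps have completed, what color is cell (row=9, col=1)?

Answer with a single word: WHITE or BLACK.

Answer: WHITE

Derivation:
Step 1: on WHITE (2,5): turn R to E, flip to black, move to (2,6). |black|=2
Step 2: on WHITE (2,6): turn R to S, flip to black, move to (3,6). |black|=3
Step 3: on WHITE (3,6): turn R to W, flip to black, move to (3,5). |black|=4
Step 4: on WHITE (3,5): turn R to N, flip to black, move to (2,5). |black|=5
Step 5: on BLACK (2,5): turn L to W, flip to white, move to (2,4). |black|=4
Step 6: on WHITE (2,4): turn R to N, flip to black, move to (1,4). |black|=5
Step 7: on BLACK (1,4): turn L to W, flip to white, move to (1,3). |black|=4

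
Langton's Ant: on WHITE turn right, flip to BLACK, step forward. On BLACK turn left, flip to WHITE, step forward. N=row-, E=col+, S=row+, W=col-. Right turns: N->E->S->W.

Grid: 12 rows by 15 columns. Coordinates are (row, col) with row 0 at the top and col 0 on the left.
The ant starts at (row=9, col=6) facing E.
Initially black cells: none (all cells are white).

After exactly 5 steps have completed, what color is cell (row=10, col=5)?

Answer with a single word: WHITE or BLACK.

Answer: BLACK

Derivation:
Step 1: on WHITE (9,6): turn R to S, flip to black, move to (10,6). |black|=1
Step 2: on WHITE (10,6): turn R to W, flip to black, move to (10,5). |black|=2
Step 3: on WHITE (10,5): turn R to N, flip to black, move to (9,5). |black|=3
Step 4: on WHITE (9,5): turn R to E, flip to black, move to (9,6). |black|=4
Step 5: on BLACK (9,6): turn L to N, flip to white, move to (8,6). |black|=3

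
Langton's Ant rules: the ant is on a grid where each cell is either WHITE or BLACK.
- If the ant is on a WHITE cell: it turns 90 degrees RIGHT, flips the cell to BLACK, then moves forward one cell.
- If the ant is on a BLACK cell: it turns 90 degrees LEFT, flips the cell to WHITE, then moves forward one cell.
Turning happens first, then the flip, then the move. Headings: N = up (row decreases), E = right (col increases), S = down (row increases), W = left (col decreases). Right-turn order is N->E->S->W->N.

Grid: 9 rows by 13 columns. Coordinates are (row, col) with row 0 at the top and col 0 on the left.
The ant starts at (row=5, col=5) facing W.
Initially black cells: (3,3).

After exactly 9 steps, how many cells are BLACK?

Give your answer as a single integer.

Answer: 8

Derivation:
Step 1: on WHITE (5,5): turn R to N, flip to black, move to (4,5). |black|=2
Step 2: on WHITE (4,5): turn R to E, flip to black, move to (4,6). |black|=3
Step 3: on WHITE (4,6): turn R to S, flip to black, move to (5,6). |black|=4
Step 4: on WHITE (5,6): turn R to W, flip to black, move to (5,5). |black|=5
Step 5: on BLACK (5,5): turn L to S, flip to white, move to (6,5). |black|=4
Step 6: on WHITE (6,5): turn R to W, flip to black, move to (6,4). |black|=5
Step 7: on WHITE (6,4): turn R to N, flip to black, move to (5,4). |black|=6
Step 8: on WHITE (5,4): turn R to E, flip to black, move to (5,5). |black|=7
Step 9: on WHITE (5,5): turn R to S, flip to black, move to (6,5). |black|=8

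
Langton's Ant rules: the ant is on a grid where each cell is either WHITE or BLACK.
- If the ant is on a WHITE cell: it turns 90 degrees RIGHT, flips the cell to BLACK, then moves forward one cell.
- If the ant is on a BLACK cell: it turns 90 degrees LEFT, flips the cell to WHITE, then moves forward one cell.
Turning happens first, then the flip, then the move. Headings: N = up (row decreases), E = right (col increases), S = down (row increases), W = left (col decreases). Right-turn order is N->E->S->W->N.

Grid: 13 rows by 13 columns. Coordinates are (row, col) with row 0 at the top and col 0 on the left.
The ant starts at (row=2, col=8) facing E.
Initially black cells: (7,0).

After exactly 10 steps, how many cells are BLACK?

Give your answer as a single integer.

Answer: 7

Derivation:
Step 1: on WHITE (2,8): turn R to S, flip to black, move to (3,8). |black|=2
Step 2: on WHITE (3,8): turn R to W, flip to black, move to (3,7). |black|=3
Step 3: on WHITE (3,7): turn R to N, flip to black, move to (2,7). |black|=4
Step 4: on WHITE (2,7): turn R to E, flip to black, move to (2,8). |black|=5
Step 5: on BLACK (2,8): turn L to N, flip to white, move to (1,8). |black|=4
Step 6: on WHITE (1,8): turn R to E, flip to black, move to (1,9). |black|=5
Step 7: on WHITE (1,9): turn R to S, flip to black, move to (2,9). |black|=6
Step 8: on WHITE (2,9): turn R to W, flip to black, move to (2,8). |black|=7
Step 9: on WHITE (2,8): turn R to N, flip to black, move to (1,8). |black|=8
Step 10: on BLACK (1,8): turn L to W, flip to white, move to (1,7). |black|=7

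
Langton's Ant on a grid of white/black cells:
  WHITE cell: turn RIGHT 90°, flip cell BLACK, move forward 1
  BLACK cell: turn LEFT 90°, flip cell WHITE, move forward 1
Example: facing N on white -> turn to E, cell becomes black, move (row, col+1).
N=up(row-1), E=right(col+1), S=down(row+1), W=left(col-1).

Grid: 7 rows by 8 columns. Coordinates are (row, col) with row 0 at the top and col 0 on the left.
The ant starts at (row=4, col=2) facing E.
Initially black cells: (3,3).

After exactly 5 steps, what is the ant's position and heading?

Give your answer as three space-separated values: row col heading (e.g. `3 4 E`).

Step 1: on WHITE (4,2): turn R to S, flip to black, move to (5,2). |black|=2
Step 2: on WHITE (5,2): turn R to W, flip to black, move to (5,1). |black|=3
Step 3: on WHITE (5,1): turn R to N, flip to black, move to (4,1). |black|=4
Step 4: on WHITE (4,1): turn R to E, flip to black, move to (4,2). |black|=5
Step 5: on BLACK (4,2): turn L to N, flip to white, move to (3,2). |black|=4

Answer: 3 2 N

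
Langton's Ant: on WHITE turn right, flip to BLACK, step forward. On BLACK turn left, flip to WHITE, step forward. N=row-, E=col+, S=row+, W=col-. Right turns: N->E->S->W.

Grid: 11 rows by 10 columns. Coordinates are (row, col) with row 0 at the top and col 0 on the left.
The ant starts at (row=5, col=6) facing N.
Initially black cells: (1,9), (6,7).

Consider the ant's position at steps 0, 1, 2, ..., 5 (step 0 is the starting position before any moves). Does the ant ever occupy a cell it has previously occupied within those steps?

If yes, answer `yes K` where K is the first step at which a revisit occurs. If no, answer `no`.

Step 1: on WHITE (5,6): turn R to E, flip to black, move to (5,7). |black|=3 — new cell
Step 2: on WHITE (5,7): turn R to S, flip to black, move to (6,7). |black|=4 — new cell
Step 3: on BLACK (6,7): turn L to E, flip to white, move to (6,8). |black|=3 — new cell
Step 4: on WHITE (6,8): turn R to S, flip to black, move to (7,8). |black|=4 — new cell
Step 5: on WHITE (7,8): turn R to W, flip to black, move to (7,7). |black|=5 — new cell
No revisit within 5 steps.

Answer: no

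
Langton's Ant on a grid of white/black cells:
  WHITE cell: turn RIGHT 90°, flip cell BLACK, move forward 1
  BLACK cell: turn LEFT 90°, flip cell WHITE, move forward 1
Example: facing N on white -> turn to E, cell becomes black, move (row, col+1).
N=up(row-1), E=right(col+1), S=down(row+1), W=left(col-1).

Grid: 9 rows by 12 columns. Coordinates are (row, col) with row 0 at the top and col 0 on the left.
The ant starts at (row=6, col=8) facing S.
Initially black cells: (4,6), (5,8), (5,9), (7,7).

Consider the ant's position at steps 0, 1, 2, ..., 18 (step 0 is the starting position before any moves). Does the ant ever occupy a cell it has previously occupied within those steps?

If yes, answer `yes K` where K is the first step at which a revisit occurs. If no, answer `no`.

Step 1: on WHITE (6,8): turn R to W, flip to black, move to (6,7). |black|=5 — new cell
Step 2: on WHITE (6,7): turn R to N, flip to black, move to (5,7). |black|=6 — new cell
Step 3: on WHITE (5,7): turn R to E, flip to black, move to (5,8). |black|=7 — new cell
Step 4: on BLACK (5,8): turn L to N, flip to white, move to (4,8). |black|=6 — new cell
Step 5: on WHITE (4,8): turn R to E, flip to black, move to (4,9). |black|=7 — new cell
Step 6: on WHITE (4,9): turn R to S, flip to black, move to (5,9). |black|=8 — new cell
Step 7: on BLACK (5,9): turn L to E, flip to white, move to (5,10). |black|=7 — new cell
Step 8: on WHITE (5,10): turn R to S, flip to black, move to (6,10). |black|=8 — new cell
Step 9: on WHITE (6,10): turn R to W, flip to black, move to (6,9). |black|=9 — new cell
Step 10: on WHITE (6,9): turn R to N, flip to black, move to (5,9). |black|=10 — REVISIT

Answer: yes 10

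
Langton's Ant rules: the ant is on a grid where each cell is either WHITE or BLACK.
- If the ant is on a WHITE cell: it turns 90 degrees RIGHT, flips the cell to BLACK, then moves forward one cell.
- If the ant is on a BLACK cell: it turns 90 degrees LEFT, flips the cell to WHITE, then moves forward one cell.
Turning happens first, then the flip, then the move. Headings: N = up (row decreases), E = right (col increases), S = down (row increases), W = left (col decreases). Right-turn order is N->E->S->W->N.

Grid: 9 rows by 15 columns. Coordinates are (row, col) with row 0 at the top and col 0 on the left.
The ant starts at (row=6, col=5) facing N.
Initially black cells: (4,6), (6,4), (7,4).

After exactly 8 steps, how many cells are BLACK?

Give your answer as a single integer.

Answer: 3

Derivation:
Step 1: on WHITE (6,5): turn R to E, flip to black, move to (6,6). |black|=4
Step 2: on WHITE (6,6): turn R to S, flip to black, move to (7,6). |black|=5
Step 3: on WHITE (7,6): turn R to W, flip to black, move to (7,5). |black|=6
Step 4: on WHITE (7,5): turn R to N, flip to black, move to (6,5). |black|=7
Step 5: on BLACK (6,5): turn L to W, flip to white, move to (6,4). |black|=6
Step 6: on BLACK (6,4): turn L to S, flip to white, move to (7,4). |black|=5
Step 7: on BLACK (7,4): turn L to E, flip to white, move to (7,5). |black|=4
Step 8: on BLACK (7,5): turn L to N, flip to white, move to (6,5). |black|=3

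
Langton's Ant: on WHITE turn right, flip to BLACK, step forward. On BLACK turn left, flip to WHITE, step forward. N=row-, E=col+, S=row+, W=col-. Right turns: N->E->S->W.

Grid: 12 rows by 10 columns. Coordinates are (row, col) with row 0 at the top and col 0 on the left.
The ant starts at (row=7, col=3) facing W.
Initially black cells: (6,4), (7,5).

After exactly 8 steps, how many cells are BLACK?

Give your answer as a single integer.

Answer: 6

Derivation:
Step 1: on WHITE (7,3): turn R to N, flip to black, move to (6,3). |black|=3
Step 2: on WHITE (6,3): turn R to E, flip to black, move to (6,4). |black|=4
Step 3: on BLACK (6,4): turn L to N, flip to white, move to (5,4). |black|=3
Step 4: on WHITE (5,4): turn R to E, flip to black, move to (5,5). |black|=4
Step 5: on WHITE (5,5): turn R to S, flip to black, move to (6,5). |black|=5
Step 6: on WHITE (6,5): turn R to W, flip to black, move to (6,4). |black|=6
Step 7: on WHITE (6,4): turn R to N, flip to black, move to (5,4). |black|=7
Step 8: on BLACK (5,4): turn L to W, flip to white, move to (5,3). |black|=6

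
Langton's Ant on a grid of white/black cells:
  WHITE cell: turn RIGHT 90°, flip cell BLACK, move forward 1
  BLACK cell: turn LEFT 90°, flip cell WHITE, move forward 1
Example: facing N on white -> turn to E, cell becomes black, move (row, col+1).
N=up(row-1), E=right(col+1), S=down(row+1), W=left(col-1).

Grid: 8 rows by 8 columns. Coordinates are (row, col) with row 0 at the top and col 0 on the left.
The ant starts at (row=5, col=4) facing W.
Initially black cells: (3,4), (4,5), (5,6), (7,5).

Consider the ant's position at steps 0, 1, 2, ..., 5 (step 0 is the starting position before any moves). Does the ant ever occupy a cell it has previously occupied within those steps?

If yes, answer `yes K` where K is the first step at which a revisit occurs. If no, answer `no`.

Step 1: on WHITE (5,4): turn R to N, flip to black, move to (4,4). |black|=5 — new cell
Step 2: on WHITE (4,4): turn R to E, flip to black, move to (4,5). |black|=6 — new cell
Step 3: on BLACK (4,5): turn L to N, flip to white, move to (3,5). |black|=5 — new cell
Step 4: on WHITE (3,5): turn R to E, flip to black, move to (3,6). |black|=6 — new cell
Step 5: on WHITE (3,6): turn R to S, flip to black, move to (4,6). |black|=7 — new cell
No revisit within 5 steps.

Answer: no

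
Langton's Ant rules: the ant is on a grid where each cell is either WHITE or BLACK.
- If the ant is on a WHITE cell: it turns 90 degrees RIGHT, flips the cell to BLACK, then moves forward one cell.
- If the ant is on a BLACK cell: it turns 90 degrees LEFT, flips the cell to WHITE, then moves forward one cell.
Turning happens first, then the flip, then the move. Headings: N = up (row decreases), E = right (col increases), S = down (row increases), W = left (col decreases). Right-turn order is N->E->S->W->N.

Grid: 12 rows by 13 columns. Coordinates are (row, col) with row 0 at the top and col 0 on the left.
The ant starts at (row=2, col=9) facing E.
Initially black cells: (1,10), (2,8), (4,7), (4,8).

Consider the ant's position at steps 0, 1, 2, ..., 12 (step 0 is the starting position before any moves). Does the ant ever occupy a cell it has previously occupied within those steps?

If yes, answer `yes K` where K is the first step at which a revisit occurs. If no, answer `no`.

Step 1: on WHITE (2,9): turn R to S, flip to black, move to (3,9). |black|=5 — new cell
Step 2: on WHITE (3,9): turn R to W, flip to black, move to (3,8). |black|=6 — new cell
Step 3: on WHITE (3,8): turn R to N, flip to black, move to (2,8). |black|=7 — new cell
Step 4: on BLACK (2,8): turn L to W, flip to white, move to (2,7). |black|=6 — new cell
Step 5: on WHITE (2,7): turn R to N, flip to black, move to (1,7). |black|=7 — new cell
Step 6: on WHITE (1,7): turn R to E, flip to black, move to (1,8). |black|=8 — new cell
Step 7: on WHITE (1,8): turn R to S, flip to black, move to (2,8). |black|=9 — REVISIT

Answer: yes 7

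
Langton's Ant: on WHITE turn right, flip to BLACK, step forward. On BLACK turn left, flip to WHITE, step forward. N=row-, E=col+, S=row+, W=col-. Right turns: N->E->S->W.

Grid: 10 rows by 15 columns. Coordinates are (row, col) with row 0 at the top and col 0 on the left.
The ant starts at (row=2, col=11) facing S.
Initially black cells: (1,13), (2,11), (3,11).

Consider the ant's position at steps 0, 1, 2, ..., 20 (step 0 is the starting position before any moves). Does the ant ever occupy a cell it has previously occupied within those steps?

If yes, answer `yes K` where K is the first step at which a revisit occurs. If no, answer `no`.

Answer: yes 7

Derivation:
Step 1: on BLACK (2,11): turn L to E, flip to white, move to (2,12). |black|=2 — new cell
Step 2: on WHITE (2,12): turn R to S, flip to black, move to (3,12). |black|=3 — new cell
Step 3: on WHITE (3,12): turn R to W, flip to black, move to (3,11). |black|=4 — new cell
Step 4: on BLACK (3,11): turn L to S, flip to white, move to (4,11). |black|=3 — new cell
Step 5: on WHITE (4,11): turn R to W, flip to black, move to (4,10). |black|=4 — new cell
Step 6: on WHITE (4,10): turn R to N, flip to black, move to (3,10). |black|=5 — new cell
Step 7: on WHITE (3,10): turn R to E, flip to black, move to (3,11). |black|=6 — REVISIT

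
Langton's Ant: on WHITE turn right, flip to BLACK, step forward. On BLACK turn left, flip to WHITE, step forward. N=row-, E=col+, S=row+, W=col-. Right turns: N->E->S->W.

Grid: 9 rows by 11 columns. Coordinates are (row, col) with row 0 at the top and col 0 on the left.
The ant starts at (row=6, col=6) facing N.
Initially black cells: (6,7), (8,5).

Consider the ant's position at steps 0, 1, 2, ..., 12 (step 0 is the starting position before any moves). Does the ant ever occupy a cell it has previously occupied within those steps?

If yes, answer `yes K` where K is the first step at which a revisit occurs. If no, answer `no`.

Answer: yes 5

Derivation:
Step 1: on WHITE (6,6): turn R to E, flip to black, move to (6,7). |black|=3 — new cell
Step 2: on BLACK (6,7): turn L to N, flip to white, move to (5,7). |black|=2 — new cell
Step 3: on WHITE (5,7): turn R to E, flip to black, move to (5,8). |black|=3 — new cell
Step 4: on WHITE (5,8): turn R to S, flip to black, move to (6,8). |black|=4 — new cell
Step 5: on WHITE (6,8): turn R to W, flip to black, move to (6,7). |black|=5 — REVISIT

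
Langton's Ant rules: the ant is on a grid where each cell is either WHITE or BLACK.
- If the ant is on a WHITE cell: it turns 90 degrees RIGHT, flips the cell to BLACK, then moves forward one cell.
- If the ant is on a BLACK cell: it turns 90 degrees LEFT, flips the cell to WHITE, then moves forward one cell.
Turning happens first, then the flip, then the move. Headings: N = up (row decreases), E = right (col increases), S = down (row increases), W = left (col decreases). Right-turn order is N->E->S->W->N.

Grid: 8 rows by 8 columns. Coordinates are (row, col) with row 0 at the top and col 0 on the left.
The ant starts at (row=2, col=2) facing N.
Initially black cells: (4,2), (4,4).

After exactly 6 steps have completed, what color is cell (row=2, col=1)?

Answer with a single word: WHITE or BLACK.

Answer: BLACK

Derivation:
Step 1: on WHITE (2,2): turn R to E, flip to black, move to (2,3). |black|=3
Step 2: on WHITE (2,3): turn R to S, flip to black, move to (3,3). |black|=4
Step 3: on WHITE (3,3): turn R to W, flip to black, move to (3,2). |black|=5
Step 4: on WHITE (3,2): turn R to N, flip to black, move to (2,2). |black|=6
Step 5: on BLACK (2,2): turn L to W, flip to white, move to (2,1). |black|=5
Step 6: on WHITE (2,1): turn R to N, flip to black, move to (1,1). |black|=6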